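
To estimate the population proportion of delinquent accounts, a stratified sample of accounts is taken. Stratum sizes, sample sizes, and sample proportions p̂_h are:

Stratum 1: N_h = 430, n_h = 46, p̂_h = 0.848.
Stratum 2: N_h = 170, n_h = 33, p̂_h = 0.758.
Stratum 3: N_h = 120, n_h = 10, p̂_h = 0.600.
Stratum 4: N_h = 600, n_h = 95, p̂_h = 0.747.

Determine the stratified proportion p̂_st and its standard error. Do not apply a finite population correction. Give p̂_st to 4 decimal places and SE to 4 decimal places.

N = 1320; stratum weights W_h = N_h/N.
p̂_st = Σ W_h p̂_h = (430·0.848 + 170·0.758 + 120·0.600 + 600·0.747)/1320 = 0.76795
V̂(p̂_st) = Σ W_h² p̂_h(1−p̂_h)/(n_h−1):
  stratum 1: (430/1320)²·0.848·0.152/45 = 0.00030396
  stratum 2: (170/1320)²·0.758·0.242/32 = 9.5079e-05
  stratum 3: (120/1320)²·0.600·0.400/9 = 0.000220386
  stratum 4: (600/1320)²·0.747·0.253/94 = 0.000415401
V̂(p̂_st) = 0.00103483; SE = √V̂ = 0.0321687

p̂_st ≈ 0.7680, SE ≈ 0.0322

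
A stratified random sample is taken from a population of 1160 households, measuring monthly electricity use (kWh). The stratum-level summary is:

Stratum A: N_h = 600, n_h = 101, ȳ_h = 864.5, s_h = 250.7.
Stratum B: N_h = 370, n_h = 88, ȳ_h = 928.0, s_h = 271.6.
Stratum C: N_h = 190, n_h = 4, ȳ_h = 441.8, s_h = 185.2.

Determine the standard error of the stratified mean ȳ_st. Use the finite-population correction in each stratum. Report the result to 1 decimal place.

V̂(ȳ_st) = Σ W_h² (1 − n_h/N_h) s_h²/n_h, with W_h = N_h/N and N = 1160:
  stratum A: (600/1160)²·(1 − 101/600)·250.7²/101 = 138.46
  stratum B: (370/1160)²·(1 − 88/370)·271.6²/88 = 64.9998
  stratum C: (190/1160)²·(1 − 4/190)·185.2²/4 = 225.202
V̂(ȳ_st) = 428.662
SE(ȳ_st) = √428.662 = 20.7041

SE(ȳ_st) ≈ 20.7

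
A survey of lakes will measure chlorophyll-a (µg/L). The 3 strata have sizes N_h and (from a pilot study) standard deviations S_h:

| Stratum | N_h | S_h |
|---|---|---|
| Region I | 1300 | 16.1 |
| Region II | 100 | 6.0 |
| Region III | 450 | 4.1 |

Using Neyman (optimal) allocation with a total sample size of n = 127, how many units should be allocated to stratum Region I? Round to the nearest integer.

114

Neyman allocation: n_h = n · N_h S_h / Σ N_i S_i, with n = 127.
  stratum Region I: N_h·S_h = 1300·16.1 = 20930.00
  stratum Region II: N_h·S_h = 100·6.0 = 600.00
  stratum Region III: N_h·S_h = 450·4.1 = 1845.00
Σ N_h S_h = 23375.00
n for stratum Region I = 127·20930.00/23375.00 = 113.716 → 114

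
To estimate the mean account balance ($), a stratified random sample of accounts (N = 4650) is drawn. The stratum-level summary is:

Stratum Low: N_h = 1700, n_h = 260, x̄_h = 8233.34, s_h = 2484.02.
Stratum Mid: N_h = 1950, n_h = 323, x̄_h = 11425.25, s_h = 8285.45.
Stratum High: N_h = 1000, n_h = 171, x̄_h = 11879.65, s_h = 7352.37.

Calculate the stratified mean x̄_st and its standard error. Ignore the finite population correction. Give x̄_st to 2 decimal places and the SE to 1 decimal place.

x̄_st = Σ W_h x̄_h = (1700·8233.34 + 1950·11425.25 + 1000·11879.65)/4650 = 10356.03559
V̂(x̄_st) = Σ W_h² s_h²/n_h, with W_h = N_h/N and N = 4650:
  stratum Low: (1700/4650)²·2484.02²/260 = 3171.97
  stratum Mid: (1950/4650)²·8285.45²/323 = 37376
  stratum High: (1000/4650)²·7352.37²/171 = 14620.2
V̂(x̄_st) = 55168.2
SE(x̄_st) = √55168.2 = 234.879

x̄_st ≈ 10356.04, SE ≈ 234.9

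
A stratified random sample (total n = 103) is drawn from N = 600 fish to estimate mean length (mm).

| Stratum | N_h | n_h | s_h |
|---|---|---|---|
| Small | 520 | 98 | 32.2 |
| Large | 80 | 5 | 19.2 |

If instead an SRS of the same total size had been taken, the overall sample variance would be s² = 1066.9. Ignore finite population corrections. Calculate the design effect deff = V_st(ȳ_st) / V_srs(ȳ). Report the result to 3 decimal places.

V̂(ȳ_st) = Σ W_h² s_h²/n_h, with W_h = N_h/N and N = 600:
  stratum Small: (520/600)²·32.2²/98 = 7.94676
  stratum Large: (80/600)²·19.2²/5 = 1.31072
V_st = 9.25748
V_srs = s²/n = 1066.9/103 = 10.3583
deff = V_st / V_srs = 9.25748/10.3583 = 0.8937

deff ≈ 0.894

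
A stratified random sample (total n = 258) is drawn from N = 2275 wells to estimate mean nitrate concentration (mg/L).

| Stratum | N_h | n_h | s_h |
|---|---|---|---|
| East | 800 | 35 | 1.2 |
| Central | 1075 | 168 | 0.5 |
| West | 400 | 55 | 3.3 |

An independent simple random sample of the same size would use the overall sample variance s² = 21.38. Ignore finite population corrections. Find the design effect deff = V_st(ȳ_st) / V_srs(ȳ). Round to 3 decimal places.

deff ≈ 0.139

V̂(ȳ_st) = Σ W_h² s_h²/n_h, with W_h = N_h/N and N = 2275:
  stratum East: (800/2275)²·1.2²/35 = 0.00508758
  stratum Central: (1075/2275)²·0.5²/168 = 0.000332265
  stratum West: (400/2275)²·3.3²/55 = 0.006121
V_st = 0.0115408
V_srs = s²/n = 21.38/258 = 0.0828682
deff = V_st / V_srs = 0.0115408/0.0828682 = 0.1393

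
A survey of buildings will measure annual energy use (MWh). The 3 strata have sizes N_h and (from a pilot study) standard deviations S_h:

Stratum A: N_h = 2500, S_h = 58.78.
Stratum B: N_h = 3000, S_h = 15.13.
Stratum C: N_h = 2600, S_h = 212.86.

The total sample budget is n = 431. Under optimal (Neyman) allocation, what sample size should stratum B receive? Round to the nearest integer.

26

Neyman allocation: n_h = n · N_h S_h / Σ N_i S_i, with n = 431.
  stratum A: N_h·S_h = 2500·58.78 = 146950.00
  stratum B: N_h·S_h = 3000·15.13 = 45390.00
  stratum C: N_h·S_h = 2600·212.86 = 553436.00
Σ N_h S_h = 745776.00
n for stratum B = 431·45390.00/745776.00 = 26.232 → 26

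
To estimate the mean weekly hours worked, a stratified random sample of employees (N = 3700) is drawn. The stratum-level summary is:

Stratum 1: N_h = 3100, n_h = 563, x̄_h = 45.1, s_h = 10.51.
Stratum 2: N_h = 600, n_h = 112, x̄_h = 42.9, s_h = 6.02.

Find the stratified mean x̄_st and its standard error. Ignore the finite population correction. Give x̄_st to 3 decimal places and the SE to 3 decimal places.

x̄_st = Σ W_h x̄_h = (3100·45.1 + 600·42.9)/3700 = 44.74324
V̂(x̄_st) = Σ W_h² s_h²/n_h, with W_h = N_h/N and N = 3700:
  stratum 1: (3100/3700)²·10.51²/563 = 0.137726
  stratum 2: (600/3700)²·6.02²/112 = 0.00850891
V̂(x̄_st) = 0.146235
SE(x̄_st) = √0.146235 = 0.382407

x̄_st ≈ 44.743, SE ≈ 0.382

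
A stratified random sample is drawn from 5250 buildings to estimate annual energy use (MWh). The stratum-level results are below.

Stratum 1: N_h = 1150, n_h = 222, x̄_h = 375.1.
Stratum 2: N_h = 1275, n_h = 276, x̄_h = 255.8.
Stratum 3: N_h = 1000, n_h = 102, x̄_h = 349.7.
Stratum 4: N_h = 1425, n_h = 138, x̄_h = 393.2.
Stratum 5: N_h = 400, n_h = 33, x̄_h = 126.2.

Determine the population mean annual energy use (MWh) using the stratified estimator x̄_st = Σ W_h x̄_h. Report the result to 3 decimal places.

x̄_st ≈ 327.238

N = Σ N_h = 5250. Stratum weights W_h = N_h/N.
x̄_st = (1150·375.1 + 1275·255.8 + 1000·349.7 + 1425·393.2 + 400·126.2) / 5250 = 327.23810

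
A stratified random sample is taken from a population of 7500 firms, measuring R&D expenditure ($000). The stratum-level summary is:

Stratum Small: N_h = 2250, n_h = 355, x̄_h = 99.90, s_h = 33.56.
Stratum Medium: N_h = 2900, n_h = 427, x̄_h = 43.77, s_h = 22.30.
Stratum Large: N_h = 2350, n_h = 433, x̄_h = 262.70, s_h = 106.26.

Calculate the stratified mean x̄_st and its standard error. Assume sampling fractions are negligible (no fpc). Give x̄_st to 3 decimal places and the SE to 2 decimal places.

x̄_st ≈ 129.207, SE ≈ 1.74

x̄_st = Σ W_h x̄_h = (2250·99.90 + 2900·43.77 + 2350·262.70)/7500 = 129.20707
V̂(x̄_st) = Σ W_h² s_h²/n_h, with W_h = N_h/N and N = 7500:
  stratum Small: (2250/7500)²·33.56²/355 = 0.285534
  stratum Medium: (2900/7500)²·22.30²/427 = 0.174123
  stratum Large: (2350/7500)²·106.26²/433 = 2.56015
V̂(x̄_st) = 3.0198
SE(x̄_st) = √3.0198 = 1.73776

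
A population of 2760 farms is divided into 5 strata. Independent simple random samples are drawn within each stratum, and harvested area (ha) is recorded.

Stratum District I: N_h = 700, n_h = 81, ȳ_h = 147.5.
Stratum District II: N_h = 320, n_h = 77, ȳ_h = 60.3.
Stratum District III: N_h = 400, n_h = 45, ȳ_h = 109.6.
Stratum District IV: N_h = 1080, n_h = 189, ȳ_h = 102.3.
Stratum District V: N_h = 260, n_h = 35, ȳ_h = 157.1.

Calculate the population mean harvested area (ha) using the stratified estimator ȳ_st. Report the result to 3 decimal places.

ȳ_st ≈ 115.114

N = Σ N_h = 2760. Stratum weights W_h = N_h/N.
ȳ_st = (700·147.5 + 320·60.3 + 400·109.6 + 1080·102.3 + 260·157.1) / 2760 = 115.11449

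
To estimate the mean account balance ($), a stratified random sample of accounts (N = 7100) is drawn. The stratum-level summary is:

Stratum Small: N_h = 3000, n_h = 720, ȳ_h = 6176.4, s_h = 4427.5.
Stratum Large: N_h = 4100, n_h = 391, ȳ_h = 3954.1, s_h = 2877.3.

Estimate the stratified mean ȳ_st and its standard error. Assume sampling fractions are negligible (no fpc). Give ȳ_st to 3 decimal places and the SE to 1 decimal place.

ȳ_st = Σ W_h ȳ_h = (3000·6176.4 + 4100·3954.1)/7100 = 4893.10000
V̂(ȳ_st) = Σ W_h² s_h²/n_h, with W_h = N_h/N and N = 7100:
  stratum Small: (3000/7100)²·4427.5²/720 = 4860.83
  stratum Large: (4100/7100)²·2877.3²/391 = 7060.65
V̂(ȳ_st) = 11921.5
SE(ȳ_st) = √11921.5 = 109.186

ȳ_st ≈ 4893.100, SE ≈ 109.2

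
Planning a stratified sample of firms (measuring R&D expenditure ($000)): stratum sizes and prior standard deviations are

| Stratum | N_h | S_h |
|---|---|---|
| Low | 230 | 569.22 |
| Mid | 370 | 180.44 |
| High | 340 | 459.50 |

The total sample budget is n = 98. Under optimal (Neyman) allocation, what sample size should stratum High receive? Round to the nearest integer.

Neyman allocation: n_h = n · N_h S_h / Σ N_i S_i, with n = 98.
  stratum Low: N_h·S_h = 230·569.22 = 130920.60
  stratum Mid: N_h·S_h = 370·180.44 = 66762.80
  stratum High: N_h·S_h = 340·459.50 = 156230.00
Σ N_h S_h = 353913.40
n for stratum High = 98·156230.00/353913.40 = 43.261 → 43

43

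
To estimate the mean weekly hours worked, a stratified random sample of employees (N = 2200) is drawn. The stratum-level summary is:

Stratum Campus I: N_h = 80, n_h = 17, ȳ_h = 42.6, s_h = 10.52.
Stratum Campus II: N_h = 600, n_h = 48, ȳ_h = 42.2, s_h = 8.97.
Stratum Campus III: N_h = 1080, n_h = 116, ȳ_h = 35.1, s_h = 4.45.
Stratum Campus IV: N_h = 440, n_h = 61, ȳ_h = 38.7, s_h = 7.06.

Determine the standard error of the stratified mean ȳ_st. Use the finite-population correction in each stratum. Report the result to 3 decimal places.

V̂(ȳ_st) = Σ W_h² (1 − n_h/N_h) s_h²/n_h, with W_h = N_h/N and N = 2200:
  stratum Campus I: (80/2200)²·(1 − 17/80)·10.52²/17 = 0.00677903
  stratum Campus II: (600/2200)²·(1 − 48/600)·8.97²/48 = 0.114707
  stratum Campus III: (1080/2200)²·(1 − 116/1080)·4.45²/116 = 0.0367213
  stratum Campus IV: (440/2200)²·(1 − 61/440)·7.06²/61 = 0.0281531
V̂(ȳ_st) = 0.18636
SE(ȳ_st) = √0.18636 = 0.431694

SE(ȳ_st) ≈ 0.432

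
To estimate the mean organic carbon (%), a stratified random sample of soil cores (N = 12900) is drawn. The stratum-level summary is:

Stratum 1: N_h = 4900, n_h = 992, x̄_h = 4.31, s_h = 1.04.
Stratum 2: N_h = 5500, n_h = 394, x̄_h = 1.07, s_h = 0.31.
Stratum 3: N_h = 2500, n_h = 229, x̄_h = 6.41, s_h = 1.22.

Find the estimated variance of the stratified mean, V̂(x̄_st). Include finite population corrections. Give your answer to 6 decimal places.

V̂(x̄_st) ≈ 0.000388

V̂(x̄_st) = Σ W_h² (1 − n_h/N_h) s_h²/n_h, with W_h = N_h/N and N = 12900:
  stratum 1: (4900/12900)²·(1 − 992/4900)·1.04²/992 = 0.000125466
  stratum 2: (5500/12900)²·(1 − 394/5500)·0.31²/394 = 4.11615e-05
  stratum 3: (2500/12900)²·(1 − 229/2500)·1.22²/229 = 0.000221749
V̂(x̄_st) = 0.000388377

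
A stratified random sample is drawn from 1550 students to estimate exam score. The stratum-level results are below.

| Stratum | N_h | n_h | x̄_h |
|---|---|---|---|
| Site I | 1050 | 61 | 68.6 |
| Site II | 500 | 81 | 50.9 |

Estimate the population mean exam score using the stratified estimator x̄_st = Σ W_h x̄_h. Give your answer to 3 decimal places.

N = Σ N_h = 1550. Stratum weights W_h = N_h/N.
x̄_st = (1050·68.6 + 500·50.9) / 1550 = 62.89032

x̄_st ≈ 62.890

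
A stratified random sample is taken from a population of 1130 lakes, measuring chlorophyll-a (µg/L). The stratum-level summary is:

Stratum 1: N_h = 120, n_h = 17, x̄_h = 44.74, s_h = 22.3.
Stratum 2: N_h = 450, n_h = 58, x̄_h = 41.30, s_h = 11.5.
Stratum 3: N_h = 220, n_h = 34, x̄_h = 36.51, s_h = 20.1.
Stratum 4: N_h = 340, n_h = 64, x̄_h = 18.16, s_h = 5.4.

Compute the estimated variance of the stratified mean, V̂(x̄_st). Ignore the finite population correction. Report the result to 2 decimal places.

V̂(x̄_st) = Σ W_h² s_h²/n_h, with W_h = N_h/N and N = 1130:
  stratum 1: (120/1130)²·22.3²/17 = 0.329888
  stratum 2: (450/1130)²·11.5²/58 = 0.361606
  stratum 3: (220/1130)²·20.1²/34 = 0.450403
  stratum 4: (340/1130)²·5.4²/64 = 0.0412485
V̂(x̄_st) = 1.18315

V̂(x̄_st) ≈ 1.18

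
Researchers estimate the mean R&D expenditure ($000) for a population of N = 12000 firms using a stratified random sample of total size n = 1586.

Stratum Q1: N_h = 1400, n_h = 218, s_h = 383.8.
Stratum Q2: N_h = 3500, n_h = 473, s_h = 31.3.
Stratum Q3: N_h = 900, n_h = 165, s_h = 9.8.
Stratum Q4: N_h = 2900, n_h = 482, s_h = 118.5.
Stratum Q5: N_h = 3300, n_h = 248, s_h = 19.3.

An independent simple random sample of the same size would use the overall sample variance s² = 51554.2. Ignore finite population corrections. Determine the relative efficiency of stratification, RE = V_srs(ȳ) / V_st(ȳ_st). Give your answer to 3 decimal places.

RE ≈ 2.904

V̂(ȳ_st) = Σ W_h² s_h²/n_h, with W_h = N_h/N and N = 12000:
  stratum Q1: (1400/12000)²·383.8²/218 = 9.19702
  stratum Q2: (3500/12000)²·31.3²/473 = 0.176198
  stratum Q3: (900/12000)²·9.8²/165 = 0.00327409
  stratum Q4: (2900/12000)²·118.5²/482 = 1.70147
  stratum Q5: (3300/12000)²·19.3²/248 = 0.113587
V_st = 11.1915
V_srs = s²/n = 51554.2/1586 = 32.5058
Relative efficiency = V_srs / V_st = 32.5058/11.1915 = 2.9045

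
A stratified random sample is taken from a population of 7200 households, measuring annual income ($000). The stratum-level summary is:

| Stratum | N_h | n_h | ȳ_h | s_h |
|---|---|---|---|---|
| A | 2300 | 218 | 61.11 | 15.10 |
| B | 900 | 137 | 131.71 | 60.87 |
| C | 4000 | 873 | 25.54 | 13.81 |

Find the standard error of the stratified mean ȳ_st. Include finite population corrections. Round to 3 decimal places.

V̂(ȳ_st) = Σ W_h² (1 − n_h/N_h) s_h²/n_h, with W_h = N_h/N and N = 7200:
  stratum A: (2300/7200)²·(1 − 218/2300)·15.10²/218 = 0.0966142
  stratum B: (900/7200)²·(1 − 137/900)·60.87²/137 = 0.358252
  stratum C: (4000/7200)²·(1 − 873/4000)·13.81²/873 = 0.0527104
V̂(ȳ_st) = 0.507576
SE(ȳ_st) = √0.507576 = 0.712444

SE(ȳ_st) ≈ 0.712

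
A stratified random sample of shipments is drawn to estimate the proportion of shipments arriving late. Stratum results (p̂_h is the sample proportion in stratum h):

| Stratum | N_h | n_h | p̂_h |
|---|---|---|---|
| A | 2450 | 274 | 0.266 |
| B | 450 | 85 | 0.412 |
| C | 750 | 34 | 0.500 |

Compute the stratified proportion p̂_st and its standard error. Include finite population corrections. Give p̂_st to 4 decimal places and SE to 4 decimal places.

p̂_st ≈ 0.3321, SE ≈ 0.0250

N = 3650; stratum weights W_h = N_h/N.
p̂_st = Σ W_h p̂_h = (2450·0.266 + 450·0.412 + 750·0.500)/3650 = 0.33208
V̂(p̂_st) = Σ W_h² (1 − n_h/N_h) p̂_h(1−p̂_h)/(n_h−1):
  stratum A: (2450/3650)²·(1 − 274/2450)·0.266·0.734/273 = 0.00028619
  stratum B: (450/3650)²·(1 − 85/450)·0.412·0.588/84 = 3.55562e-05
  stratum C: (750/3650)²·(1 − 34/750)·0.500·0.500/33 = 0.000305362
V̂(p̂_st) = 0.000627108; SE = √V̂ = 0.0250421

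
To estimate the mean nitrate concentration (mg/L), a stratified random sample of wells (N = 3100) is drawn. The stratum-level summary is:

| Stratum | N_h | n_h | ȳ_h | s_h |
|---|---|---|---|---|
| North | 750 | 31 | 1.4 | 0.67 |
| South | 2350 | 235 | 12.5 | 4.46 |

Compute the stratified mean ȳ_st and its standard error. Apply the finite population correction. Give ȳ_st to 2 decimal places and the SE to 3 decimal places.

ȳ_st = Σ W_h ȳ_h = (750·1.4 + 2350·12.5)/3100 = 9.81452
V̂(ȳ_st) = Σ W_h² (1 − n_h/N_h) s_h²/n_h, with W_h = N_h/N and N = 3100:
  stratum North: (750/3100)²·(1 − 31/750)·0.67²/31 = 0.000812559
  stratum South: (2350/3100)²·(1 − 235/2350)·4.46²/235 = 0.0437781
V̂(ȳ_st) = 0.0445906
SE(ȳ_st) = √0.0445906 = 0.211165

ȳ_st ≈ 9.81, SE ≈ 0.211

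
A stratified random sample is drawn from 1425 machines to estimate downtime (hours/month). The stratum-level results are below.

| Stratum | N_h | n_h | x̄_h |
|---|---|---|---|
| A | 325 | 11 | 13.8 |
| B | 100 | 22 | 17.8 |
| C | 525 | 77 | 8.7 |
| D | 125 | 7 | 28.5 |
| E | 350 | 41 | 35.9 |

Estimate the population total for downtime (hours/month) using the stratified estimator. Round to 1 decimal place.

τ̂_st = Σ N_h x̄_h = 325·13.8 + 100·17.8 + 525·8.7 + 125·28.5 + 350·35.9 = 26960.0

τ̂_st ≈ 26960.0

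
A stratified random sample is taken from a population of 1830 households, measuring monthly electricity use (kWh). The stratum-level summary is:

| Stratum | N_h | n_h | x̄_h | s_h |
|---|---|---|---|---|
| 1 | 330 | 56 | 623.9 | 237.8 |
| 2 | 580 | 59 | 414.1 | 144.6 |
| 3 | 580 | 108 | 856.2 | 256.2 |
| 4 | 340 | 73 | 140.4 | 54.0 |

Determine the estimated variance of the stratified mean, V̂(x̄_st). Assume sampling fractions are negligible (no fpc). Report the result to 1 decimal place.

V̂(x̄_st) = Σ W_h² s_h²/n_h, with W_h = N_h/N and N = 1830:
  stratum 1: (330/1830)²·237.8²/56 = 32.8368
  stratum 2: (580/1830)²·144.6²/59 = 35.599
  stratum 3: (580/1830)²·256.2²/108 = 61.0504
  stratum 4: (340/1830)²·54.0²/73 = 1.37886
V̂(x̄_st) = 130.865

V̂(x̄_st) ≈ 130.9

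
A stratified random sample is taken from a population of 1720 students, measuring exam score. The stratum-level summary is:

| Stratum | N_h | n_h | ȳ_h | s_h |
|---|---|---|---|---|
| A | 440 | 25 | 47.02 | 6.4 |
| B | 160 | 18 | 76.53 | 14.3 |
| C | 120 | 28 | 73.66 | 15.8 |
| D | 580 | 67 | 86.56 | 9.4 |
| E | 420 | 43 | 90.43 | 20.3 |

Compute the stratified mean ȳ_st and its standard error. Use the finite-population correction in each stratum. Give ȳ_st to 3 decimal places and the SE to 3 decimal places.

ȳ_st ≈ 75.557, SE ≈ 0.931

ȳ_st = Σ W_h ȳ_h = (440·47.02 + 160·76.53 + 120·73.66 + 580·86.56 + 420·90.43)/1720 = 75.55709
V̂(ȳ_st) = Σ W_h² (1 − n_h/N_h) s_h²/n_h, with W_h = N_h/N and N = 1720:
  stratum A: (440/1720)²·(1 − 25/440)·6.4²/25 = 0.101126
  stratum B: (160/1720)²·(1 − 18/160)·14.3²/18 = 0.0872471
  stratum C: (120/1720)²·(1 − 28/120)·15.8²/28 = 0.0332712
  stratum D: (580/1720)²·(1 − 67/580)·9.4²/67 = 0.132638
  stratum E: (420/1720)²·(1 − 43/420)·20.3²/43 = 0.512929
V̂(ȳ_st) = 0.867212
SE(ȳ_st) = √0.867212 = 0.931242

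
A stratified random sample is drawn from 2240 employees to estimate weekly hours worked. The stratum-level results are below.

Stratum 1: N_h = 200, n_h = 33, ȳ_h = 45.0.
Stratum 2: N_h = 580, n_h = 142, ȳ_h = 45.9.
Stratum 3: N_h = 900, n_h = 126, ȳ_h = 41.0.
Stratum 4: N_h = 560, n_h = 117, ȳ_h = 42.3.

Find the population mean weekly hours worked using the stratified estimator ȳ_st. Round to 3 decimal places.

ȳ_st ≈ 42.951

N = Σ N_h = 2240. Stratum weights W_h = N_h/N.
ȳ_st = (200·45.0 + 580·45.9 + 900·41.0 + 560·42.3) / 2240 = 42.95089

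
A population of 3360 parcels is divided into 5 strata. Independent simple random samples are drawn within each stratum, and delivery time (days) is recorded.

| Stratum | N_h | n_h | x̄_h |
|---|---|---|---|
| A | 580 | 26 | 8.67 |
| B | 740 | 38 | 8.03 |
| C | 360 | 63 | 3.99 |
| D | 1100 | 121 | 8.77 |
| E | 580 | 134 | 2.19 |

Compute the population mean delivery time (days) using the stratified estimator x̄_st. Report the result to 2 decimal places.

x̄_st ≈ 6.94

N = Σ N_h = 3360. Stratum weights W_h = N_h/N.
x̄_st = (580·8.67 + 740·8.03 + 360·3.99 + 1100·8.77 + 580·2.19) / 3360 = 6.9418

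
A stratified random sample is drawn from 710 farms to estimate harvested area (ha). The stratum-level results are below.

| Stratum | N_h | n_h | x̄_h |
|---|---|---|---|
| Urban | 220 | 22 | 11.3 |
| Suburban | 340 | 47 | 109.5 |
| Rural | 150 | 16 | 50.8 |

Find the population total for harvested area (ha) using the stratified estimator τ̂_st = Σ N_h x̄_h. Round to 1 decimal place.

τ̂_st ≈ 47336.0

τ̂_st = Σ N_h x̄_h = 220·11.3 + 340·109.5 + 150·50.8 = 47336.0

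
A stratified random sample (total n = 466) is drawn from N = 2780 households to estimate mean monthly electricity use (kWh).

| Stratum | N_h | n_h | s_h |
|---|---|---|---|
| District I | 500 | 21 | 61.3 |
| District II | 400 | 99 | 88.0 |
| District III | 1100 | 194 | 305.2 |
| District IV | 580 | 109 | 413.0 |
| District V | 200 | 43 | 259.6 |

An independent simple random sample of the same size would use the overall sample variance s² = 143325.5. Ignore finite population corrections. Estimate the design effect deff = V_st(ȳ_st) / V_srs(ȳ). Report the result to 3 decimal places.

deff ≈ 0.516

V̂(ȳ_st) = Σ W_h² s_h²/n_h, with W_h = N_h/N and N = 2780:
  stratum District I: (500/2780)²·61.3²/21 = 5.78831
  stratum District II: (400/2780)²·88.0²/99 = 1.61942
  stratum District III: (1100/2780)²·305.2²/194 = 75.1732
  stratum District IV: (580/2780)²·413.0²/109 = 68.1146
  stratum District V: (200/2780)²·259.6²/43 = 8.11169
V_st = 158.807
V_srs = s²/n = 143325.5/466 = 307.565
deff = V_st / V_srs = 158.807/307.565 = 0.5163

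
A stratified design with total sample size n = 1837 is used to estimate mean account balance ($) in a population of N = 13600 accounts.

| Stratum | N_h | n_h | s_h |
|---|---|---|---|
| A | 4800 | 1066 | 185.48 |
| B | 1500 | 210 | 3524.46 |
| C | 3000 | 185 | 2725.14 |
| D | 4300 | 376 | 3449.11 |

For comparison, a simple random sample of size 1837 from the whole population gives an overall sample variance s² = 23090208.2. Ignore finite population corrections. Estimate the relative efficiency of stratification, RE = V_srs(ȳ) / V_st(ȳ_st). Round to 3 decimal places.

RE ≈ 2.152

V̂(ȳ_st) = Σ W_h² s_h²/n_h, with W_h = N_h/N and N = 13600:
  stratum A: (4800/13600)²·185.48²/1066 = 4.02014
  stratum B: (1500/13600)²·3524.46²/210 = 719.566
  stratum C: (3000/13600)²·2725.14²/185 = 1953.31
  stratum D: (4300/13600)²·3449.11²/376 = 3162.9
V_st = 5839.79
V_srs = s²/n = 23090208.2/1837 = 12569.5
Relative efficiency = V_srs / V_st = 12569.5/5839.79 = 2.1524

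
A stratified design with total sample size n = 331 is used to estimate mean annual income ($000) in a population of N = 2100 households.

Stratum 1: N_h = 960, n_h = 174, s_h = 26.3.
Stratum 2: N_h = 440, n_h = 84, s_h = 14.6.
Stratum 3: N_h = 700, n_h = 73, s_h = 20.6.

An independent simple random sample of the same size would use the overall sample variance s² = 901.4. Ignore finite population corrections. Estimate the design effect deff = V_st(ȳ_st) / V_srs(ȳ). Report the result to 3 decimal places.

deff ≈ 0.583

V̂(ȳ_st) = Σ W_h² s_h²/n_h, with W_h = N_h/N and N = 2100:
  stratum 1: (960/2100)²·26.3²/174 = 0.830742
  stratum 2: (440/2100)²·14.6²/84 = 0.111402
  stratum 3: (700/2100)²·20.6²/73 = 0.645906
V_st = 1.58805
V_srs = s²/n = 901.4/331 = 2.72326
deff = V_st / V_srs = 1.58805/2.72326 = 0.5831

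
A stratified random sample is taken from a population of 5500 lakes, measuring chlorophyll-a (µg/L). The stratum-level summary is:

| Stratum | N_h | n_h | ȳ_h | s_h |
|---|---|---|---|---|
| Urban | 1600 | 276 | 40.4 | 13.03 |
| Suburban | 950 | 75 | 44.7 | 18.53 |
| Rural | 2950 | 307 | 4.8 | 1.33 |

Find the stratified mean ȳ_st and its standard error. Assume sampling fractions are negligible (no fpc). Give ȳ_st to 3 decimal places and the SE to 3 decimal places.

ȳ_st ≈ 22.048, SE ≈ 0.436

ȳ_st = Σ W_h ȳ_h = (1600·40.4 + 950·44.7 + 2950·4.8)/5500 = 22.04818
V̂(ȳ_st) = Σ W_h² s_h²/n_h, with W_h = N_h/N and N = 5500:
  stratum Urban: (1600/5500)²·13.03²/276 = 0.0520588
  stratum Suburban: (950/5500)²·18.53²/75 = 0.136588
  stratum Rural: (2950/5500)²·1.33²/307 = 0.00165761
V̂(ȳ_st) = 0.190304
SE(ȳ_st) = √0.190304 = 0.436239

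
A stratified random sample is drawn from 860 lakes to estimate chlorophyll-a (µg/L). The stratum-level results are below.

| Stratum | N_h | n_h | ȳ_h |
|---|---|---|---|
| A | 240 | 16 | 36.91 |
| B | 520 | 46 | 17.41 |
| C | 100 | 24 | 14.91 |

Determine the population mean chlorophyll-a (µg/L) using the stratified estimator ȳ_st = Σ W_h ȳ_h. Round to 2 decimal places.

N = Σ N_h = 860. Stratum weights W_h = N_h/N.
ȳ_st = (240·36.91 + 520·17.41 + 100·14.91) / 860 = 22.5612

ȳ_st ≈ 22.56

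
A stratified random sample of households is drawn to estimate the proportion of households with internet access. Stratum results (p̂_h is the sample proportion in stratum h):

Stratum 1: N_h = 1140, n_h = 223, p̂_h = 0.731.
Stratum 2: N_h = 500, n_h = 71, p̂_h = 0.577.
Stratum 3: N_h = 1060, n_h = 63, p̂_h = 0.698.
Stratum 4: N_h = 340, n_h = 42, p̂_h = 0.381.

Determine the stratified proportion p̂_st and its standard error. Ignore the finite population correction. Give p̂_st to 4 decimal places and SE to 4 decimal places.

p̂_st ≈ 0.6550, SE ≈ 0.0265

N = 3040; stratum weights W_h = N_h/N.
p̂_st = Σ W_h p̂_h = (1140·0.731 + 500·0.577 + 1060·0.698 + 340·0.381)/3040 = 0.65502
V̂(p̂_st) = Σ W_h² p̂_h(1−p̂_h)/(n_h−1):
  stratum 1: (1140/3040)²·0.731·0.269/222 = 0.00012456
  stratum 2: (500/3040)²·0.577·0.423/70 = 9.43216e-05
  stratum 3: (1060/3040)²·0.698·0.302/62 = 0.000413366
  stratum 4: (340/3040)²·0.381·0.619/41 = 7.19519e-05
V̂(p̂_st) = 0.0007042; SE = √V̂ = 0.0265368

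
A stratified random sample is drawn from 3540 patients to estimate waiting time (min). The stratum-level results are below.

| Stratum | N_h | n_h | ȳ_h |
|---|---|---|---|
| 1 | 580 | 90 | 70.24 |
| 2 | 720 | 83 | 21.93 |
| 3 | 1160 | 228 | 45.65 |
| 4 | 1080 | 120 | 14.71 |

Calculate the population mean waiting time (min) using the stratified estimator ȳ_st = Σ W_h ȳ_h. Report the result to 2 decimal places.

ȳ_st ≈ 35.42

N = Σ N_h = 3540. Stratum weights W_h = N_h/N.
ȳ_st = (580·70.24 + 720·21.93 + 1160·45.65 + 1080·14.71) / 3540 = 35.4151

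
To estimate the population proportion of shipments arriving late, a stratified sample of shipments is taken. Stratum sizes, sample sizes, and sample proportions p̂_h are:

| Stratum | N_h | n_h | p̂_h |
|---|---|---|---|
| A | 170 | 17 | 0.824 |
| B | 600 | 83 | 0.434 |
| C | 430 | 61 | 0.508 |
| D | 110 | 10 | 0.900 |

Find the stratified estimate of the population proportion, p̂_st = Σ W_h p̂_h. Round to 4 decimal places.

p̂_st ≈ 0.5480

N = 1310; stratum weights W_h = N_h/N.
p̂_st = Σ W_h p̂_h = (170·0.824 + 600·0.434 + 430·0.508 + 110·0.900)/1310 = 0.54803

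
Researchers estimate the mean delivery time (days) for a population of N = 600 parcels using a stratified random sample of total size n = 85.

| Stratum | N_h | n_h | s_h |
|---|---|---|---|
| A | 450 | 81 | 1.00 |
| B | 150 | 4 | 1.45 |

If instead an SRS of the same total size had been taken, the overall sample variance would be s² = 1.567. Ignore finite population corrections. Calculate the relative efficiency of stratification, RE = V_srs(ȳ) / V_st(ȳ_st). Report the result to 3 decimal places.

V̂(ȳ_st) = Σ W_h² s_h²/n_h, with W_h = N_h/N and N = 600:
  stratum A: (450/600)²·1.00²/81 = 0.00694444
  stratum B: (150/600)²·1.45²/4 = 0.0328516
V_st = 0.039796
V_srs = s²/n = 1.567/85 = 0.0184353
Relative efficiency = V_srs / V_st = 0.0184353/0.039796 = 0.4632

RE ≈ 0.463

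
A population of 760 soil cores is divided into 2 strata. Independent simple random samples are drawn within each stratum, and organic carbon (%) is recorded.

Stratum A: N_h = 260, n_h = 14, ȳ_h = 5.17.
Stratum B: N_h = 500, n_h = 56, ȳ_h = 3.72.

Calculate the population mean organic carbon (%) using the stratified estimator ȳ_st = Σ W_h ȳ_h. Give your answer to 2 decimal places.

N = Σ N_h = 760. Stratum weights W_h = N_h/N.
ȳ_st = (260·5.17 + 500·3.72) / 760 = 4.2161

ȳ_st ≈ 4.22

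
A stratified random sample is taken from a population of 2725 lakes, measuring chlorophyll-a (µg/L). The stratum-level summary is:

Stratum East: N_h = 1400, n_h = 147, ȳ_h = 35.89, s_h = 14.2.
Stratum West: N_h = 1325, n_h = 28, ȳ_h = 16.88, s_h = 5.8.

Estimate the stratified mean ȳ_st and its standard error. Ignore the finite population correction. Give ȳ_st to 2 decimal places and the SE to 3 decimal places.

ȳ_st = Σ W_h ȳ_h = (1400·35.89 + 1325·16.88)/2725 = 26.64661
V̂(ȳ_st) = Σ W_h² s_h²/n_h, with W_h = N_h/N and N = 2725:
  stratum East: (1400/2725)²·14.2²/147 = 0.362062
  stratum West: (1325/2725)²·5.8²/28 = 0.284051
V̂(ȳ_st) = 0.646113
SE(ȳ_st) = √0.646113 = 0.803811

ȳ_st ≈ 26.65, SE ≈ 0.804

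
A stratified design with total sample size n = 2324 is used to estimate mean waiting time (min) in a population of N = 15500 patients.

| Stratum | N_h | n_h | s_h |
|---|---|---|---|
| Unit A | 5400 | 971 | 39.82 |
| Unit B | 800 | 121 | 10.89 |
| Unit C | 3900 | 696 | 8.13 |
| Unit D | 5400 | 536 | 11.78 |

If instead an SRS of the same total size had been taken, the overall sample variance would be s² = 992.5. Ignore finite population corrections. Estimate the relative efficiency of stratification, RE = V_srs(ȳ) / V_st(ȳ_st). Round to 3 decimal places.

V̂(ȳ_st) = Σ W_h² s_h²/n_h, with W_h = N_h/N and N = 15500:
  stratum Unit A: (5400/15500)²·39.82²/971 = 0.198202
  stratum Unit B: (800/15500)²·10.89²/121 = 0.00261088
  stratum Unit C: (3900/15500)²·8.13²/696 = 0.00601226
  stratum Unit D: (5400/15500)²·11.78²/536 = 0.0314232
V_st = 0.238248
V_srs = s²/n = 992.5/2324 = 0.427065
Relative efficiency = V_srs / V_st = 0.427065/0.238248 = 1.7925

RE ≈ 1.793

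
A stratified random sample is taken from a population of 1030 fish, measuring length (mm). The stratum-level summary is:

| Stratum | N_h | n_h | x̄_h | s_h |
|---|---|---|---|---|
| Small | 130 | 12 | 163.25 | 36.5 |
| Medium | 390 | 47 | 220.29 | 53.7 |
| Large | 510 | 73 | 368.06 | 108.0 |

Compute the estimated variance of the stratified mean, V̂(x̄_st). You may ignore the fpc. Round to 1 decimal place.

V̂(x̄_st) ≈ 49.7

V̂(x̄_st) = Σ W_h² s_h²/n_h, with W_h = N_h/N and N = 1030:
  stratum Small: (130/1030)²·36.5²/12 = 1.76855
  stratum Medium: (390/1030)²·53.7²/47 = 8.79641
  stratum Large: (510/1030)²·108.0²/73 = 39.1733
V̂(x̄_st) = 49.7383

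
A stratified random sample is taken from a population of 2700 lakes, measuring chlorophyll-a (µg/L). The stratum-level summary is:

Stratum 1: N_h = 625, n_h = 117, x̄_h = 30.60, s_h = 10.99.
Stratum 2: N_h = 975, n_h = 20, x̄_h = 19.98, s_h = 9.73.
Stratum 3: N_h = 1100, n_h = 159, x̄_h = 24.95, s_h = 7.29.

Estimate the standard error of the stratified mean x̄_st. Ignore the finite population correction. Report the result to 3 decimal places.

V̂(x̄_st) = Σ W_h² s_h²/n_h, with W_h = N_h/N and N = 2700:
  stratum 1: (625/2700)²·10.99²/117 = 0.0553149
  stratum 2: (975/2700)²·9.73²/20 = 0.617273
  stratum 3: (1100/2700)²·7.29²/159 = 0.0554774
V̂(x̄_st) = 0.728065
SE(x̄_st) = √0.728065 = 0.853267

SE(x̄_st) ≈ 0.853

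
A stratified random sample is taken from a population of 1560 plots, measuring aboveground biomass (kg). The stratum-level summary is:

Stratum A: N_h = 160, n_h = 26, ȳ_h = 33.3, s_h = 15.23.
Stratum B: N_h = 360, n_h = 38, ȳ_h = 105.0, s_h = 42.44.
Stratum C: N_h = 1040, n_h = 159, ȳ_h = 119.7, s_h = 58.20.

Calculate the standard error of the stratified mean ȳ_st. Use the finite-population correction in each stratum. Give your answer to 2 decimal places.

SE(ȳ_st) ≈ 3.22

V̂(ȳ_st) = Σ W_h² (1 − n_h/N_h) s_h²/n_h, with W_h = N_h/N and N = 1560:
  stratum A: (160/1560)²·(1 − 26/160)·15.23²/26 = 0.0785963
  stratum B: (360/1560)²·(1 − 38/360)·42.44²/38 = 2.25775
  stratum C: (1040/1560)²·(1 − 159/1040)·58.20²/159 = 8.02064
V̂(ȳ_st) = 10.357
SE(ȳ_st) = √10.357 = 3.21823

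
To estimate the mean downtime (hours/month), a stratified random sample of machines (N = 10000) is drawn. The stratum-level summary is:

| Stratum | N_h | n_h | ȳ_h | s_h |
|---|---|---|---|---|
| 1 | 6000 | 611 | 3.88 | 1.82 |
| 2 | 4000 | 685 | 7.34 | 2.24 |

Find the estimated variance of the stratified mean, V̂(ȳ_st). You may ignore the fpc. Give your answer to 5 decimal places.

V̂(ȳ_st) ≈ 0.00312

V̂(ȳ_st) = Σ W_h² s_h²/n_h, with W_h = N_h/N and N = 10000:
  stratum 1: (6000/10000)²·1.82²/611 = 0.00195166
  stratum 2: (4000/10000)²·2.24²/685 = 0.00117199
V̂(ȳ_st) = 0.00312365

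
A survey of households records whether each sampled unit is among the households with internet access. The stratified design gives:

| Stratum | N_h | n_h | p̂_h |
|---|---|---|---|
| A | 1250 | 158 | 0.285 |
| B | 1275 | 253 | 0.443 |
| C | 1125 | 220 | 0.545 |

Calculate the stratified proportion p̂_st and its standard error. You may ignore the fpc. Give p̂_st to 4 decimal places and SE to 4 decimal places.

p̂_st ≈ 0.4203, SE ≈ 0.0195

N = 3650; stratum weights W_h = N_h/N.
p̂_st = Σ W_h p̂_h = (1250·0.285 + 1275·0.443 + 1125·0.545)/3650 = 0.42033
V̂(p̂_st) = Σ W_h² p̂_h(1−p̂_h)/(n_h−1):
  stratum A: (1250/3650)²·0.285·0.715/157 = 0.000152225
  stratum B: (1275/3650)²·0.443·0.557/252 = 0.000119479
  stratum C: (1125/3650)²·0.545·0.455/219 = 0.000107568
V̂(p̂_st) = 0.000379272; SE = √V̂ = 0.0194749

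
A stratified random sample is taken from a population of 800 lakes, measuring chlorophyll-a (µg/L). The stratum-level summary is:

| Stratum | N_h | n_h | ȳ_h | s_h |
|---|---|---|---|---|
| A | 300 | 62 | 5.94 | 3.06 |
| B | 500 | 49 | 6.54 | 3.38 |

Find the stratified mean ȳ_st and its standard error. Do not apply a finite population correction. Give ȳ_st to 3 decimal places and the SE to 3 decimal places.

ȳ_st = Σ W_h ȳ_h = (300·5.94 + 500·6.54)/800 = 6.31500
V̂(ȳ_st) = Σ W_h² s_h²/n_h, with W_h = N_h/N and N = 800:
  stratum A: (300/800)²·3.06²/62 = 0.021238
  stratum B: (500/800)²·3.38²/49 = 0.0910746
V̂(ȳ_st) = 0.112313
SE(ȳ_st) = √0.112313 = 0.335131

ȳ_st ≈ 6.315, SE ≈ 0.335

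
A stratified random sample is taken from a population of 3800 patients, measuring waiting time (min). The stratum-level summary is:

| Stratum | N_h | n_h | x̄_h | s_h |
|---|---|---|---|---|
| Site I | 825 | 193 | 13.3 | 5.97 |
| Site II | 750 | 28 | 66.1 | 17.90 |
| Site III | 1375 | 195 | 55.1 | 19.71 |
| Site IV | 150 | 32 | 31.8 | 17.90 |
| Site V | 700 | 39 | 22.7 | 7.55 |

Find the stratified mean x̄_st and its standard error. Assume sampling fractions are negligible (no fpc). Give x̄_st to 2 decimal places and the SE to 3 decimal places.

x̄_st ≈ 41.31, SE ≈ 0.883

x̄_st = Σ W_h x̄_h = (825·13.3 + 750·66.1 + 1375·55.1 + 150·31.8 + 700·22.7)/3800 = 41.30789
V̂(x̄_st) = Σ W_h² s_h²/n_h, with W_h = N_h/N and N = 3800:
  stratum Site I: (825/3800)²·5.97²/193 = 0.00870426
  stratum Site II: (750/3800)²·17.90²/28 = 0.445762
  stratum Site III: (1375/3800)²·19.71²/195 = 0.260842
  stratum Site IV: (150/3800)²·17.90²/32 = 0.0156017
  stratum Site V: (700/3800)²·7.55²/39 = 0.0495973
V̂(x̄_st) = 0.780507
SE(x̄_st) = √0.780507 = 0.883463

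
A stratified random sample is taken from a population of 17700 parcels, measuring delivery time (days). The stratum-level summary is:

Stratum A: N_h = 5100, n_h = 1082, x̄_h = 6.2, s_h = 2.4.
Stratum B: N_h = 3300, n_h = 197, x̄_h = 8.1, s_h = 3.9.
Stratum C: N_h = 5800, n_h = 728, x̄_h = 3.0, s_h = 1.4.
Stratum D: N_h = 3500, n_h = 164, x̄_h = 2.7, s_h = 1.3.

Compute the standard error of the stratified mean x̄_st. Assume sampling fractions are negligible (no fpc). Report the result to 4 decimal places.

SE(x̄_st) ≈ 0.0618

V̂(x̄_st) = Σ W_h² s_h²/n_h, with W_h = N_h/N and N = 17700:
  stratum A: (5100/17700)²·2.4²/1082 = 0.000441966
  stratum B: (3300/17700)²·3.9²/197 = 0.00268376
  stratum C: (5800/17700)²·1.4²/728 = 0.000289091
  stratum D: (3500/17700)²·1.3²/164 = 0.000402933
V̂(x̄_st) = 0.00381775
SE(x̄_st) = √0.00381775 = 0.061788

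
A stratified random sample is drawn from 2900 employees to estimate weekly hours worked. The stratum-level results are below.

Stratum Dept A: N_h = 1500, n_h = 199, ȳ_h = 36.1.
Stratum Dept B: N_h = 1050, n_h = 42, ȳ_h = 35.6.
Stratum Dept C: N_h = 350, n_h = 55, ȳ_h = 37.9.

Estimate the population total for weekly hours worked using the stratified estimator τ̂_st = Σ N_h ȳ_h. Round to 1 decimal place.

τ̂_st = Σ N_h ȳ_h = 1500·36.1 + 1050·35.6 + 350·37.9 = 104795.0

τ̂_st ≈ 104795.0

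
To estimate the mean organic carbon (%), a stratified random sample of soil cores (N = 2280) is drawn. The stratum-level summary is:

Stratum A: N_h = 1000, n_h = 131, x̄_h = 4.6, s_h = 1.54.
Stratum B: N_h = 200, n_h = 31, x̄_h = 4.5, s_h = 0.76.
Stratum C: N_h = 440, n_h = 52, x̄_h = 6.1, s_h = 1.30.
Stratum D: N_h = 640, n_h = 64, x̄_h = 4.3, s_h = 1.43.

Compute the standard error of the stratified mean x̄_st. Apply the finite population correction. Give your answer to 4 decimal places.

SE(x̄_st) ≈ 0.0805

V̂(x̄_st) = Σ W_h² (1 − n_h/N_h) s_h²/n_h, with W_h = N_h/N and N = 2280:
  stratum A: (1000/2280)²·(1 − 131/1000)·1.54²/131 = 0.00302636
  stratum B: (200/2280)²·(1 − 31/200)·0.76²/31 = 0.000121147
  stratum C: (440/2280)²·(1 − 52/440)·1.30²/52 = 0.00106733
  stratum D: (640/2280)²·(1 − 64/640)·1.43²/64 = 0.00226582
V̂(x̄_st) = 0.00648065
SE(x̄_st) = √0.00648065 = 0.0805025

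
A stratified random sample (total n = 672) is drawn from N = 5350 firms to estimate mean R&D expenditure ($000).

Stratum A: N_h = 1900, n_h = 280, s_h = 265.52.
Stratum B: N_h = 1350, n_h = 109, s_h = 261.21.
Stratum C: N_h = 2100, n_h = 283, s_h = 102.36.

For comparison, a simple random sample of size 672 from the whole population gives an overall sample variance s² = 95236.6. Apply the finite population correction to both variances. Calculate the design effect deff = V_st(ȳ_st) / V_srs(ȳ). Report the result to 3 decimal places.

deff ≈ 0.554

V̂(ȳ_st) = Σ W_h² (1 − n_h/N_h) s_h²/n_h, with W_h = N_h/N and N = 5350:
  stratum A: (1900/5350)²·(1 − 280/1900)·265.52²/280 = 27.0768
  stratum B: (1350/5350)²·(1 − 109/1350)·261.21²/109 = 36.6396
  stratum C: (2100/5350)²·(1 − 283/2100)·102.36²/283 = 4.93561
V_st = 68.6521
V_srs = (1 − 672/5350)·95236.6/672 = 123.92
deff = V_st / V_srs = 68.6521/123.92 = 0.5540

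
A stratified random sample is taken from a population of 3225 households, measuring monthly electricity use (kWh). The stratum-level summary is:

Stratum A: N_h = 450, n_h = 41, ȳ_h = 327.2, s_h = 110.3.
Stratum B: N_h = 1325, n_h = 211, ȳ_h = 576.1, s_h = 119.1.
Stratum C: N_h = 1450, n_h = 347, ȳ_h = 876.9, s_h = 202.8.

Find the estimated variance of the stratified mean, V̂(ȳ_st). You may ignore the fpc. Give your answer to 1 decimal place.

V̂(ȳ_st) = Σ W_h² s_h²/n_h, with W_h = N_h/N and N = 3225:
  stratum A: (450/3225)²·110.3²/41 = 5.7774
  stratum B: (1325/3225)²·119.1²/211 = 11.3478
  stratum C: (1450/3225)²·202.8²/347 = 23.9598
V̂(ȳ_st) = 41.085

V̂(ȳ_st) ≈ 41.1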